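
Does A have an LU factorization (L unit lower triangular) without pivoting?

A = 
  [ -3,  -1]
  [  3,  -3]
Yes.
A[1,1] = -3 ≠ 0, so Gaussian elimination proceeds without a row swap: multiplier ℓ₂₁ = (3)/(-3) = -1, and U[2,2] = -3 - (-1)(-1) = -4.
L = 
  [  1,   0]
  [ -1,   1]
U = 
  [ -3,  -1]
  [  0,  -4]
Check row 2 of LU: [(-1)(-3), (-1)(-1) + (-4)] = [3, -3] = row 2 of A ✓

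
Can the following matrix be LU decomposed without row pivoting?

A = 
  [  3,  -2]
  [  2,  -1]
Yes.
A[1,1] = 3 ≠ 0, so Gaussian elimination proceeds without a row swap: multiplier ℓ₂₁ = (2)/(3) = 2/3, and U[2,2] = -1 - (2/3)(-2) = 1/3.
L = 
  [  1,   0]
  [2/3,   1]
U = 
  [  3,  -2]
  [  0, 1/3]
Check row 2 of LU: [(2/3)(3), (2/3)(-2) + (1/3)] = [2, -1] = row 2 of A ✓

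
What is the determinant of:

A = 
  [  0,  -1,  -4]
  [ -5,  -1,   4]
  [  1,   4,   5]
47

Cofactor expansion along row 1:
det(A) = (0)·((-1)(5) - (4)(4)) - (-1)·((-5)(5) - (4)(1)) + (-4)·((-5)(4) - (-1)(1))
  = (0)(-21) - (-1)(-29) + (-4)(-19)
  = 47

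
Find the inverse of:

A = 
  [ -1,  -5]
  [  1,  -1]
det(A) = (-1)(-1) - (-5)(1) = 6
For a 2×2 matrix, A⁻¹ = (1/det(A)) · [[d, -b], [-c, a]]
    = (1/6) · [[-1, 5], [-1, -1]]

A⁻¹ = 
  [-1/6,  5/6]
  [-1/6, -1/6]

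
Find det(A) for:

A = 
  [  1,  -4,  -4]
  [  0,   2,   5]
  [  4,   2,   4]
Cofactor expansion along row 1:
det(A) = (1)·((2)(4) - (5)(2)) - (-4)·((0)(4) - (5)(4)) + (-4)·((0)(2) - (2)(4))
  = (1)(-2) - (-4)(-20) + (-4)(-8)
  = -50

det(A) = -50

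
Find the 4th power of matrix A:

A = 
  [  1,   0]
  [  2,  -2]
A^4 = 
  [  1,   0]
  [-10,  16]

A² = A·A:
A²[1,1] = (1)(1) + (0)(2) = 1
A²[1,2] = (1)(0) + (0)(-2) = 0
A²[2,1] = (2)(1) + (-2)(2) = -2
A²[2,2] = (2)(0) + (-2)(-2) = 4
A² = 
  [  1,   0]
  [ -2,   4]

A^3 = A^2·A:
A^3[1,1] = (1)(1) + (0)(2) = 1
A^3[1,2] = (1)(0) + (0)(-2) = 0
A^3[2,1] = (-2)(1) + (4)(2) = 6
A^3[2,2] = (-2)(0) + (4)(-2) = -8
A^3 = 
  [  1,   0]
  [  6,  -8]

A^4 = A^3·A:
A^4[1,1] = (1)(1) + (0)(2) = 1
A^4[1,2] = (1)(0) + (0)(-2) = 0
A^4[2,1] = (6)(1) + (-8)(2) = -10
A^4[2,2] = (6)(0) + (-8)(-2) = 16
A^4 = 
  [  1,   0]
  [-10,  16]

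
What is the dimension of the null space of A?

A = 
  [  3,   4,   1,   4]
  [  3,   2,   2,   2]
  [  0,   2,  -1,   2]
nullity(A) = 2

Row reduce:
R2 → R2 - (1)·R1
R3 → R3 + (1)·R2
REF = 
  [  3,   4,   1,   4]
  [  0,  -2,   1,  -2]
  [  0,   0,   0,   0]
Pivot columns: 1, 2 → 2 pivots.
rank(A) = 2, so nullity(A) = 4 - 2 = 2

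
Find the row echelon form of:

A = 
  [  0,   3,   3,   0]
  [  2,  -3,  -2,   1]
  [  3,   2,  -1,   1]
Row operations:
Swap R1 ↔ R2
R3 → R3 - (3/2)·R1
R3 → R3 - (13/6)·R2

Resulting echelon form:
REF = 
  [   2,   -3,   -2,    1]
  [   0,    3,    3,    0]
  [   0,    0, -9/2, -1/2]

Rank = 3 (number of non-zero pivot rows).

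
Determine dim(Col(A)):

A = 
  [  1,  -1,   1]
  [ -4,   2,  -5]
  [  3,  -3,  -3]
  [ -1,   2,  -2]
dim(Col(A)) = 3

Row reduce:
R2 → R2 + (4)·R1
R3 → R3 - (3)·R1
R4 → R4 + (1)·R1
R4 → R4 + (1/2)·R2
R4 → R4 - (1/4)·R3
REF = 
  [  1,  -1,   1]
  [  0,  -2,  -1]
  [  0,   0,  -6]
  [  0,   0,   0]
Pivot columns: 1, 2, 3 → 3 pivots.
dim(Col(A)) = number of pivot columns = 3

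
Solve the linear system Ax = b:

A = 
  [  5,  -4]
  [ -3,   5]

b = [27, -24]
x = [3, -3]

Row reduce the augmented matrix [A|b]:
R2 → R2 + (3/5)·R1
REF = 
  [    5,    -4,    27]
  [    0,  13/5, -39/5]

Back-substitution:
x₂ = (-39/5) / (13/5) = -3
x₁ = (27 - (-4)(-3)) / 5 = 3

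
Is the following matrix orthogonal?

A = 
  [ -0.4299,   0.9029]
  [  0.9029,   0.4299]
Yes

AᵀA = 
  [  1,   0]
  [  0,   1]
≈ I (equal to I up to the 4-dp rounding of the entries)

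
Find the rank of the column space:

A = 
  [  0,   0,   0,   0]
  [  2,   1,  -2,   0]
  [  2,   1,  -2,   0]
dim(Col(A)) = 1

Row reduce:
Swap R1 ↔ R2
R3 → R3 - (1)·R1
REF = 
  [  2,   1,  -2,   0]
  [  0,   0,   0,   0]
  [  0,   0,   0,   0]
Pivot columns: 1 → 1 pivot.
dim(Col(A)) = number of pivot columns = 1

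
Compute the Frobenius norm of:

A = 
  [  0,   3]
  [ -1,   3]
||A||_F = 4.359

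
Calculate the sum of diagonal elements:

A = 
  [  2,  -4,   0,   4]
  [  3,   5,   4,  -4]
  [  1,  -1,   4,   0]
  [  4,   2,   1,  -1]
10

tr(A) = 2 + 5 + 4 + -1 = 10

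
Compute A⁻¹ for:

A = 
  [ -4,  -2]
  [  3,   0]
det(A) = (-4)(0) - (-2)(3) = 6
For a 2×2 matrix, A⁻¹ = (1/det(A)) · [[d, -b], [-c, a]]
    = (1/6) · [[0, 2], [-3, -4]]

A⁻¹ = 
  [   0,  1/3]
  [-1/2, -2/3]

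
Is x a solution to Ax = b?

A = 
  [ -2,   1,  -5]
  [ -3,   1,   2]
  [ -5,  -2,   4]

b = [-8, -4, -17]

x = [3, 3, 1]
Yes

Ax = [-8, -4, -17] = b ✓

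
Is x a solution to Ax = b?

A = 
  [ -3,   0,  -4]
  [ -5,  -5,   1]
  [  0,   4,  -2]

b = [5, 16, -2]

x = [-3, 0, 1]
Yes

Ax = [5, 16, -2] = b ✓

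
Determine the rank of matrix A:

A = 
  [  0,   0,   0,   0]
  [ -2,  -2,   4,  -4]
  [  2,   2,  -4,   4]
Row reduce:
Swap R1 ↔ R2
R3 → R3 + (1)·R1
REF = 
  [ -2,  -2,   4,  -4]
  [  0,   0,   0,   0]
  [  0,   0,   0,   0]
Pivot columns: 1 → 1 pivot.

rank(A) = 1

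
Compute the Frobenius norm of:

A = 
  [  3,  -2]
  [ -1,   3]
||A||_F = 4.796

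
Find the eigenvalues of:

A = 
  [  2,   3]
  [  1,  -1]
λ = (1 + √21)/2, (1 - √21)/2  (≈ 2.791, -1.791)

tr(A) = 1, det(A) = -5
Characteristic polynomial: λ² - tr(A)λ + det(A) = λ² - λ - 5
λ² - λ - 5 = 0  ⇒  λ = (1 ± √((-1)² - 4·(-5)))/2 = (1 ± √(21))/2
  = (1 + √21)/2,  (1 - √21)/2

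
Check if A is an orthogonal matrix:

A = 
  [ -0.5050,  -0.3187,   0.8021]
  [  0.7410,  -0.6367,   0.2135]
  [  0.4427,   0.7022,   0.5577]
Yes

AᵀA = 
  [  1.0001,   0,   0]
  [  0,   1,   0.0001]
  [  0,   0.0001,   1]
≈ I (equal to I up to the 4-dp rounding of the entries)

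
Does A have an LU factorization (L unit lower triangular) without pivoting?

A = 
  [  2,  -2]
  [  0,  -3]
Yes.
A[1,1] = 2 ≠ 0, so Gaussian elimination proceeds without a row swap: multiplier ℓ₂₁ = (0)/(2) = 0, and U[2,2] = -3 - (0)(-2) = -3.
L = 
  [  1,   0]
  [  0,   1]
U = 
  [  2,  -2]
  [  0,  -3]
Check row 2 of LU: [(0)(2), (0)(-2) + (-3)] = [0, -3] = row 2 of A ✓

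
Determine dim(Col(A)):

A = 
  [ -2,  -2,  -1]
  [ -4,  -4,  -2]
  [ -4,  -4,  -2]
dim(Col(A)) = 1

Row reduce:
R2 → R2 - (2)·R1
R3 → R3 - (2)·R1
REF = 
  [ -2,  -2,  -1]
  [  0,   0,   0]
  [  0,   0,   0]
Pivot columns: 1 → 1 pivot.
dim(Col(A)) = number of pivot columns = 1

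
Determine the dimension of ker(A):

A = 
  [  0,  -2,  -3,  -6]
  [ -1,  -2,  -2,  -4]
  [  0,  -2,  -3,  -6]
nullity(A) = 2

Row reduce:
Swap R1 ↔ R2
R3 → R3 - (1)·R2
REF = 
  [ -1,  -2,  -2,  -4]
  [  0,  -2,  -3,  -6]
  [  0,   0,   0,   0]
Pivot columns: 1, 2 → 2 pivots.
rank(A) = 2, so nullity(A) = 4 - 2 = 2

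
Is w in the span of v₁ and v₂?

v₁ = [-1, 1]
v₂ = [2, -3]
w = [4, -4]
Yes

Form the augmented matrix and row-reduce:
[v₁|v₂|w] = 
  [ -1,   2,   4]
  [  1,  -3,  -4]
R2 → R2 + (1)·R1
REF = 
  [ -1,   2,   4]
  [  0,  -1,   0]

No row of the form [0 0 | nonzero], so the system is consistent. Back-substitution gives c₁ = -4, c₂ = 0: w = (-4)·v₁ + (0)·v₂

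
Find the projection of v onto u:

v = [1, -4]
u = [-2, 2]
proj_u(v) = [5/2, -5/2]

v·u = (1)(-2) + (-4)(2) = -10
u·u = (-2)² + (2)² = 8
proj_u(v) = (v·u / u·u) × u = (-10/8) × u = (-5/4) × u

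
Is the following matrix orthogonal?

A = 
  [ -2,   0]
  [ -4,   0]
No

AᵀA = 
  [ 20,   0]
  [  0,   0]
≠ I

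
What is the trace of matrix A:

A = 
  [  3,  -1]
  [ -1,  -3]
0

tr(A) = 3 + -3 = 0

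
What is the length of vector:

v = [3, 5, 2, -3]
6.856

||v||₂ = √((3)² + (5)² + (2)² + (-3)²) = √47 = 6.856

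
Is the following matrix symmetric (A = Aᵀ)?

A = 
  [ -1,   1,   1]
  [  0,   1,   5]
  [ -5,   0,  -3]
No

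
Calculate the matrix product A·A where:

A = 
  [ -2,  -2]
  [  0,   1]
A² = A·A:
A²[1,1] = (-2)(-2) + (-2)(0) = 4
A²[1,2] = (-2)(-2) + (-2)(1) = 2
A²[2,1] = (0)(-2) + (1)(0) = 0
A²[2,2] = (0)(-2) + (1)(1) = 1
A² = 
  [  4,   2]
  [  0,   1]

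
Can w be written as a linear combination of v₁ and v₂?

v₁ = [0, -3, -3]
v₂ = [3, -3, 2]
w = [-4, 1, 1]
No

Form the augmented matrix and row-reduce:
[v₁|v₂|w] = 
  [  0,   3,  -4]
  [ -3,  -3,   1]
  [ -3,   2,   1]
Swap R1 ↔ R2
R3 → R3 - (1)·R1
R3 → R3 - (5/3)·R2
REF = 
  [  -3,   -3,    1]
  [   0,    3,   -4]
  [   0,    0, 20/3]

Row 3 reads [0 0 | 20/3], i.e. 0 = 20/3, so the system is inconsistent and w ∉ span{v₁, v₂}.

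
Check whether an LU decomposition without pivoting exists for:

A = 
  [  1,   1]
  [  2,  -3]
Yes.
A[1,1] = 1 ≠ 0, so Gaussian elimination proceeds without a row swap: multiplier ℓ₂₁ = (2)/(1) = 2, and U[2,2] = -3 - (2)(1) = -5.
L = 
  [  1,   0]
  [  2,   1]
U = 
  [  1,   1]
  [  0,  -5]
Check row 2 of LU: [(2)(1), (2)(1) + (-5)] = [2, -3] = row 2 of A ✓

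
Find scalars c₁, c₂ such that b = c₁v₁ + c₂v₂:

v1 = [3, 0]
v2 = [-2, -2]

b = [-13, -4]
c1 = -3, c2 = 2

b = -3·v1 + 2·v2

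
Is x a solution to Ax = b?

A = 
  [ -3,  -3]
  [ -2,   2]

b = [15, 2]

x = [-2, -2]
No

Ax = [12, 0] ≠ b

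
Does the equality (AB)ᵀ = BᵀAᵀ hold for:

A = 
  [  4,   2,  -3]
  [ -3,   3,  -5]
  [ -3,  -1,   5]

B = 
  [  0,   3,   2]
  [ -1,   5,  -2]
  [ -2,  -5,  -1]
Yes

(AB)ᵀ = 
  [  4,   7,  -9]
  [ 37,  31, -39]
  [  7,  -7,  -9]

BᵀAᵀ = 
  [  4,   7,  -9]
  [ 37,  31, -39]
  [  7,  -7,  -9]

Both sides are equal — this is the standard identity (AB)ᵀ = BᵀAᵀ, which holds for all A, B.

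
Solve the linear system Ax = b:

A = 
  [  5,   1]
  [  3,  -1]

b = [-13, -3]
x = [-2, -3]

Row reduce the augmented matrix [A|b]:
R2 → R2 - (3/5)·R1
REF = 
  [   5,    1,  -13]
  [   0, -8/5, 24/5]

Back-substitution:
x₂ = (24/5) / (-8/5) = -3
x₁ = (-13 - (1)(-3)) / 5 = -2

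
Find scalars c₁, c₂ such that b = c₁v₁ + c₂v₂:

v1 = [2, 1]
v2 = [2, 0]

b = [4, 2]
c1 = 2, c2 = 0

b = 2·v1 + 0·v2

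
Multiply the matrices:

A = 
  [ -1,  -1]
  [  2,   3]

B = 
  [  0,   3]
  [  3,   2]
AB = 
  [ -3,  -5]
  [  9,  12]

A is 2×2 and B is 2×2, so AB is 2×2. Each entry is (row of A)·(column of B):
AB[1,1] = (-1)(0) + (-1)(3) = -3
AB[1,2] = (-1)(3) + (-1)(2) = -5
AB[2,1] = (2)(0) + (3)(3) = 9
AB[2,2] = (2)(3) + (3)(2) = 12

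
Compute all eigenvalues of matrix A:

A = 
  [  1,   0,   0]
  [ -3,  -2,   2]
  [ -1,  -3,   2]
λ = 1, i√2, -i√2  (≈ 1, 0 + 1.414i, 0 - 1.414i)

Characteristic polynomial: det(λI - A) = λ³ - λ² + 2λ - 2
Testing integer divisors of the constant term: p(1) = 0, so (λ - 1) is a factor:
p(λ) = (λ - 1)(λ² + 2)
λ² + 2 = 0  ⇒  λ = (0 ± √((0)² - 4·(2)))/2 = (0 ± √(-8))/2
  = i√2,  -i√2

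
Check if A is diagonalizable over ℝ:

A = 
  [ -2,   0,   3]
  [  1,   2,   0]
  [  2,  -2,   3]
Yes

Characteristic polynomial: det(λI - A) = λ³ - 3λ² - 10λ + 30
Testing integer divisors of the constant term: p(3) = 0, so (λ - 3) is a factor:
p(λ) = (λ - 3)(λ² - 10)
λ² - 10 = 0  ⇒  λ = (0 ± √((0)² - 4·(-10)))/2 = (0 ± √(40))/2
  = √10,  -√10
Eigenvalues: 3, √10, -√10  (≈ 3, 3.162, -3.162)
The two irrational eigenvalues are distinct (simple), so each has alg. mult. = geom. mult. = 1.
λ=3: alg. mult. = 1, geom. mult. = 3 - rank(A - (3)I) = 3 - 2 = 1
Sum of geometric multiplicities equals n, so A has n independent eigenvectors.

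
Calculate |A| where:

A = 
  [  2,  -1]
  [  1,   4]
9

For a 2×2 matrix, det = ad - bc = (2)(4) - (-1)(1) = 9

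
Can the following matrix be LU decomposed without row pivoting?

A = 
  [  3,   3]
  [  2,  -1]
Yes.
A[1,1] = 3 ≠ 0, so Gaussian elimination proceeds without a row swap: multiplier ℓ₂₁ = (2)/(3) = 2/3, and U[2,2] = -1 - (2/3)(3) = -3.
L = 
  [  1,   0]
  [2/3,   1]
U = 
  [  3,   3]
  [  0,  -3]
Check row 2 of LU: [(2/3)(3), (2/3)(3) + (-3)] = [2, -1] = row 2 of A ✓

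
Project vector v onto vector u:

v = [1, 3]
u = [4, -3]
v·u = (1)(4) + (3)(-3) = -5
u·u = (4)² + (-3)² = 25
proj_u(v) = (v·u / u·u) × u = (-5/25) × u = (-1/5) × u

proj_u(v) = [-4/5, 3/5]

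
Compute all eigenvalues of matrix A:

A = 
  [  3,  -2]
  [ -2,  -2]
tr(A) = 1, det(A) = -10
Characteristic polynomial: λ² - tr(A)λ + det(A) = λ² - λ - 10
λ² - λ - 10 = 0  ⇒  λ = (1 ± √((-1)² - 4·(-10)))/2 = (1 ± √(41))/2
  = (1 + √41)/2,  (1 - √41)/2

λ = (1 + √41)/2, (1 - √41)/2  (≈ 3.702, -2.702)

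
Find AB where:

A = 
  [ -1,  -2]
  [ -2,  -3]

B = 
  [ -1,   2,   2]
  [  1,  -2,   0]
A is 2×2 and B is 2×3, so AB is 2×3. Each entry is (row of A)·(column of B):
AB[1,1] = (-1)(-1) + (-2)(1) = -1
AB[1,2] = (-1)(2) + (-2)(-2) = 2
AB[1,3] = (-1)(2) + (-2)(0) = -2
AB[2,1] = (-2)(-1) + (-3)(1) = -1
AB[2,2] = (-2)(2) + (-3)(-2) = 2
AB[2,3] = (-2)(2) + (-3)(0) = -4

AB = 
  [ -1,   2,  -2]
  [ -1,   2,  -4]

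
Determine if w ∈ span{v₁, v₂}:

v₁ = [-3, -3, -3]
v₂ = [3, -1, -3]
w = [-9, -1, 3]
Yes

Form the augmented matrix and row-reduce:
[v₁|v₂|w] = 
  [ -3,   3,  -9]
  [ -3,  -1,  -1]
  [ -3,  -3,   3]
R2 → R2 - (1)·R1
R3 → R3 - (1)·R1
R3 → R3 - (3/2)·R2
REF = 
  [ -3,   3,  -9]
  [  0,  -4,   8]
  [  0,   0,   0]

No row of the form [0 0 | nonzero], so the system is consistent. Back-substitution gives c₁ = 1, c₂ = -2: w = (1)·v₁ + (-2)·v₂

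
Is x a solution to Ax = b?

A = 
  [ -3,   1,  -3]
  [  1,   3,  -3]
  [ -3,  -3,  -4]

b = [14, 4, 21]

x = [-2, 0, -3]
No

Ax = [15, 7, 18] ≠ b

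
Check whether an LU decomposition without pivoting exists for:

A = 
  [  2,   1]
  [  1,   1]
Yes.
A[1,1] = 2 ≠ 0, so Gaussian elimination proceeds without a row swap: multiplier ℓ₂₁ = (1)/(2) = 1/2, and U[2,2] = 1 - (1/2)(1) = 1/2.
L = 
  [  1,   0]
  [1/2,   1]
U = 
  [  2,   1]
  [  0, 1/2]
Check row 2 of LU: [(1/2)(2), (1/2)(1) + (1/2)] = [1, 1] = row 2 of A ✓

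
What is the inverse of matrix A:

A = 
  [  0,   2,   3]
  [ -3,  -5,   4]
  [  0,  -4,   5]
det(A) = (0)·((-5)(5) - (4)(-4)) - (2)·((-3)(5) - (4)(0)) + (3)·((-3)(-4) - (-5)(0))
  = (0)(-9) - (2)(-15) + (3)(12)
  = 66
det(A) = 66 ≠ 0, so A is invertible.

Cofactors Cᵢⱼ = (-1)ⁱ⁺ʲ·Mᵢⱼ:
C = 
  [ -9,  15,  12]
  [-22,   0,   0]
  [ 23,  -9,   6]

adj(A) = Cᵀ:
adj(A) = 
  [ -9, -22,  23]
  [ 15,   0,  -9]
  [ 12,   0,   6]

A⁻¹ = (1/66) · adj(A):
A⁻¹ = 
  [-3/22,  -1/3, 23/66]
  [ 5/22,     0, -3/22]
  [ 2/11,     0,  1/11]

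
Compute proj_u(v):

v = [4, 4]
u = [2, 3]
v·u = (4)(2) + (4)(3) = 20
u·u = (2)² + (3)² = 13
proj_u(v) = (v·u / u·u) × u = (20/13) × u

proj_u(v) = [40/13, 60/13]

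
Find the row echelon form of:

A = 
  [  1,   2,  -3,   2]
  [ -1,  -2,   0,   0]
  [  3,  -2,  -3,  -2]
Row operations:
R2 → R2 + (1)·R1
R3 → R3 - (3)·R1
Swap R2 ↔ R3

Resulting echelon form:
REF = 
  [  1,   2,  -3,   2]
  [  0,  -8,   6,  -8]
  [  0,   0,  -3,   2]

Rank = 3 (number of non-zero pivot rows).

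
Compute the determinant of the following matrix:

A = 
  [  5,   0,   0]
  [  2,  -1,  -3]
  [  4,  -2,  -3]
-15

Cofactor expansion along row 1:
det(A) = (5)·((-1)(-3) - (-3)(-2)) - (0)·((2)(-3) - (-3)(4)) + (0)·((2)(-2) - (-1)(4))
  = (5)(-3) - (0)(6) + (0)(0)
  = -15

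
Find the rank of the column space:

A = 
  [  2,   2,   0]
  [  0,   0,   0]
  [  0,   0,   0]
dim(Col(A)) = 1

Row reduce:
(no row operations needed)
REF = 
  [  2,   2,   0]
  [  0,   0,   0]
  [  0,   0,   0]
Pivot columns: 1 → 1 pivot.
dim(Col(A)) = number of pivot columns = 1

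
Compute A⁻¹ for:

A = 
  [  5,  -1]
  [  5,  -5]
det(A) = (5)(-5) - (-1)(5) = -20
For a 2×2 matrix, A⁻¹ = (1/det(A)) · [[d, -b], [-c, a]]
    = (-1/20) · [[-5, 1], [-5, 5]]

A⁻¹ = 
  [  1/4, -1/20]
  [  1/4,  -1/4]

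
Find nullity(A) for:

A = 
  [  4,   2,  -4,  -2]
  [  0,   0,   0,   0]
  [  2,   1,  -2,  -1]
nullity(A) = 3

Row reduce:
R3 → R3 - (1/2)·R1
REF = 
  [  4,   2,  -4,  -2]
  [  0,   0,   0,   0]
  [  0,   0,   0,   0]
Pivot columns: 1 → 1 pivot.
rank(A) = 1, so nullity(A) = 4 - 1 = 3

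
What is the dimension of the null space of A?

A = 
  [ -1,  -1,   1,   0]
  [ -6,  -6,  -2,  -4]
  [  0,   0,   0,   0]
nullity(A) = 2

Row reduce:
R2 → R2 - (6)·R1
REF = 
  [ -1,  -1,   1,   0]
  [  0,   0,  -8,  -4]
  [  0,   0,   0,   0]
Pivot columns: 1, 3 → 2 pivots.
rank(A) = 2, so nullity(A) = 4 - 2 = 2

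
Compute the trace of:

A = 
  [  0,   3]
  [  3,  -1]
-1

tr(A) = 0 + -1 = -1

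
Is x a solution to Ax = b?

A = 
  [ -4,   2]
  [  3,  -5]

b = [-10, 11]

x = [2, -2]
No

Ax = [-12, 16] ≠ b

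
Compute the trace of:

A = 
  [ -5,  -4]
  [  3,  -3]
-8

tr(A) = -5 + -3 = -8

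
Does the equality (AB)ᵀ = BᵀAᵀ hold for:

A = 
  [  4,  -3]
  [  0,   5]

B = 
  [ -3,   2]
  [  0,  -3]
Yes

(AB)ᵀ = 
  [-12,   0]
  [ 17, -15]

BᵀAᵀ = 
  [-12,   0]
  [ 17, -15]

Both sides are equal — this is the standard identity (AB)ᵀ = BᵀAᵀ, which holds for all A, B.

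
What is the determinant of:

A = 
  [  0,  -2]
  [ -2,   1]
For a 2×2 matrix, det = ad - bc = (0)(1) - (-2)(-2) = -4

det(A) = -4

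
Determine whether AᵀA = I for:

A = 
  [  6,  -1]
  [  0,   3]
No

AᵀA = 
  [ 36,  -6]
  [ -6,  10]
≠ I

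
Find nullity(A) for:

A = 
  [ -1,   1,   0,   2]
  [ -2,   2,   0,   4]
nullity(A) = 3

Row reduce:
R2 → R2 - (2)·R1
REF = 
  [ -1,   1,   0,   2]
  [  0,   0,   0,   0]
Pivot columns: 1 → 1 pivot.
rank(A) = 1, so nullity(A) = 4 - 1 = 3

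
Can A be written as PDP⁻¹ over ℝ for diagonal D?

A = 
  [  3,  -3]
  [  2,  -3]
Yes

tr(A) = 0, det(A) = -3
Characteristic polynomial: λ² - tr(A)λ + det(A) = λ² - 3
λ² - 3 = 0  ⇒  λ = (0 ± √((0)² - 4·(-3)))/2 = (0 ± √(12))/2
  = √3,  -√3
Eigenvalues: √3, -√3  (≈ 1.732, -1.732)
The two irrational eigenvalues are distinct (simple), so each has alg. mult. = geom. mult. = 1.
Sum of geometric multiplicities equals n, so A has n independent eigenvectors.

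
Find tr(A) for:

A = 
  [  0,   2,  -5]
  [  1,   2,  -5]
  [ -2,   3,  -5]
-3

tr(A) = 0 + 2 + -5 = -3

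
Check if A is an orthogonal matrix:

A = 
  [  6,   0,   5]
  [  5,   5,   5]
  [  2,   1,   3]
No

AᵀA = 
  [ 65,  27,  61]
  [ 27,  26,  28]
  [ 61,  28,  59]
≠ I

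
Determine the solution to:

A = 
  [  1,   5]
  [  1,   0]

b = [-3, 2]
x = [2, -1]

Row reduce the augmented matrix [A|b]:
R2 → R2 - (1)·R1
REF = 
  [  1,   5,  -3]
  [  0,  -5,   5]

Back-substitution:
x₂ = 5 / (-5) = -1
x₁ = (-3 - (5)(-1)) / 1 = 2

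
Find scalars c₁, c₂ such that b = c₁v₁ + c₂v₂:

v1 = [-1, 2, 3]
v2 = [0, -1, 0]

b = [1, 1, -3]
c1 = -1, c2 = -3

b = -1·v1 + -3·v2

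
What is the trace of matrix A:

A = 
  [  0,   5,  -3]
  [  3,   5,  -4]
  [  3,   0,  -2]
3

tr(A) = 0 + 5 + -2 = 3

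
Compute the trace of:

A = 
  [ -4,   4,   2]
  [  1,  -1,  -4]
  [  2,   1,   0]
-5

tr(A) = -4 + -1 + 0 = -5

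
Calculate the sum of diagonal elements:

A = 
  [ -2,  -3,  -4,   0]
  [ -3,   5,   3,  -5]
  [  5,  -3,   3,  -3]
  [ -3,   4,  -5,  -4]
2

tr(A) = -2 + 5 + 3 + -4 = 2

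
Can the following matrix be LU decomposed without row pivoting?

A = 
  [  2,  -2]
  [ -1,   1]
Yes.
A[1,1] = 2 ≠ 0, so Gaussian elimination proceeds without a row swap: multiplier ℓ₂₁ = (-1)/(2) = -1/2, and U[2,2] = 1 - (-1/2)(-2) = 0.
L = 
  [   1,    0]
  [-1/2,    1]
U = 
  [  2,  -2]
  [  0,   0]
Check row 2 of LU: [(-1/2)(2), (-1/2)(-2) + 0] = [-1, 1] = row 2 of A ✓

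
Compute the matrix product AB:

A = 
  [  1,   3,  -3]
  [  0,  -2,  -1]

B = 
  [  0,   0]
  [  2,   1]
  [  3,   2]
AB = 
  [ -3,  -3]
  [ -7,  -4]

A is 2×3 and B is 3×2, so AB is 2×2. Each entry is (row of A)·(column of B):
AB[1,1] = (1)(0) + (3)(2) + (-3)(3) = -3
AB[1,2] = (1)(0) + (3)(1) + (-3)(2) = -3
AB[2,1] = (0)(0) + (-2)(2) + (-1)(3) = -7
AB[2,2] = (0)(0) + (-2)(1) + (-1)(2) = -4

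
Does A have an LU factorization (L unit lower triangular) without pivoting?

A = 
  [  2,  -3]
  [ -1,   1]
Yes.
A[1,1] = 2 ≠ 0, so Gaussian elimination proceeds without a row swap: multiplier ℓ₂₁ = (-1)/(2) = -1/2, and U[2,2] = 1 - (-1/2)(-3) = -1/2.
L = 
  [   1,    0]
  [-1/2,    1]
U = 
  [   2,   -3]
  [   0, -1/2]
Check row 2 of LU: [(-1/2)(2), (-1/2)(-3) + (-1/2)] = [-1, 1] = row 2 of A ✓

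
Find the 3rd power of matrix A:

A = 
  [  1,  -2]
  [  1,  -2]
A^3 = 
  [  1,  -2]
  [  1,  -2]

A² = A·A:
A²[1,1] = (1)(1) + (-2)(1) = -1
A²[1,2] = (1)(-2) + (-2)(-2) = 2
A²[2,1] = (1)(1) + (-2)(1) = -1
A²[2,2] = (1)(-2) + (-2)(-2) = 2
A² = 
  [ -1,   2]
  [ -1,   2]

A^3 = A^2·A:
A^3[1,1] = (-1)(1) + (2)(1) = 1
A^3[1,2] = (-1)(-2) + (2)(-2) = -2
A^3[2,1] = (-1)(1) + (2)(1) = 1
A^3[2,2] = (-1)(-2) + (2)(-2) = -2
A^3 = 
  [  1,  -2]
  [  1,  -2]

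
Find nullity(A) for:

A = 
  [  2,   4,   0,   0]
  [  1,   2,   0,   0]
nullity(A) = 3

Row reduce:
R2 → R2 - (1/2)·R1
REF = 
  [  2,   4,   0,   0]
  [  0,   0,   0,   0]
Pivot columns: 1 → 1 pivot.
rank(A) = 1, so nullity(A) = 4 - 1 = 3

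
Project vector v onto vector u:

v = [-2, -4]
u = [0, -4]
v·u = (-2)(0) + (-4)(-4) = 16
u·u = (0)² + (-4)² = 16
proj_u(v) = (v·u / u·u) × u = (16/16) × u = (1) × u

proj_u(v) = [0, -4]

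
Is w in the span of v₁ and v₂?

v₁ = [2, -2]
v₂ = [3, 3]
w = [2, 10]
Yes

Form the augmented matrix and row-reduce:
[v₁|v₂|w] = 
  [  2,   3,   2]
  [ -2,   3,  10]
R2 → R2 + (1)·R1
REF = 
  [  2,   3,   2]
  [  0,   6,  12]

No row of the form [0 0 | nonzero], so the system is consistent. Back-substitution gives c₁ = -2, c₂ = 2: w = (-2)·v₁ + (2)·v₂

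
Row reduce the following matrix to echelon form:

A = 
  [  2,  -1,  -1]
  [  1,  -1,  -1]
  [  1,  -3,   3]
Row operations:
R2 → R2 - (1/2)·R1
R3 → R3 - (1/2)·R1
R3 → R3 - (5)·R2

Resulting echelon form:
REF = 
  [   2,   -1,   -1]
  [   0, -1/2, -1/2]
  [   0,    0,    6]

Rank = 3 (number of non-zero pivot rows).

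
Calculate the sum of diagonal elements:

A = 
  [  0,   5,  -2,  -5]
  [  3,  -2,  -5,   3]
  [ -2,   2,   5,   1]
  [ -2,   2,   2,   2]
5

tr(A) = 0 + -2 + 5 + 2 = 5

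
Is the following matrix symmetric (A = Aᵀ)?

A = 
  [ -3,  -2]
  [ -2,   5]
Yes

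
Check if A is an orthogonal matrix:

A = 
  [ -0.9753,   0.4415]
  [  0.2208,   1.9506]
No

AᵀA = 
  [  1,   0.0001]
  [  0.0001,   3.9998]
≠ I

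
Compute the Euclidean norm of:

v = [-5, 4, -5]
8.124

||v||₂ = √((-5)² + (4)² + (-5)²) = √66 = 8.124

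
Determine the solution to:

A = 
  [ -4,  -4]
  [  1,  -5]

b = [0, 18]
Row reduce the augmented matrix [A|b]:
R2 → R2 + (1/4)·R1
REF = 
  [ -4,  -4,   0]
  [  0,  -6,  18]

Back-substitution:
x₂ = 18 / (-6) = -3
x₁ = (0 - (-4)(-3)) / (-4) = 3

x = [3, -3]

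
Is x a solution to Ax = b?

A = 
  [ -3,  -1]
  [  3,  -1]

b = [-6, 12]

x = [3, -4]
No

Ax = [-5, 13] ≠ b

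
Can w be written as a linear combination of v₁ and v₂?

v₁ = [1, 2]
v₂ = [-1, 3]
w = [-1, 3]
Yes

Form the augmented matrix and row-reduce:
[v₁|v₂|w] = 
  [  1,  -1,  -1]
  [  2,   3,   3]
R2 → R2 - (2)·R1
REF = 
  [  1,  -1,  -1]
  [  0,   5,   5]

No row of the form [0 0 | nonzero], so the system is consistent. Back-substitution gives c₁ = 0, c₂ = 1: w = (0)·v₁ + (1)·v₂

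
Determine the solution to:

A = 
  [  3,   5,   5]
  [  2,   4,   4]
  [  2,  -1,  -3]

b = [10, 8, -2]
Row reduce the augmented matrix [A|b]:
R2 → R2 - (2/3)·R1
R3 → R3 - (2/3)·R1
R3 → R3 + (13/2)·R2
REF = 
  [  3,   5,   5,  10]
  [  0, 2/3, 2/3, 4/3]
  [  0,   0,  -2,   0]

Back-substitution:
x₃ = 0 / (-2) = 0
x₂ = (4/3 - (2/3)(0)) / (2/3) = 2
x₁ = (10 - (5)(2) - (5)(0)) / 3 = 0

x = [0, 2, 0]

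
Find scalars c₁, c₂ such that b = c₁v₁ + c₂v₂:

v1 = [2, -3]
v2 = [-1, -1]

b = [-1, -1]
c1 = 0, c2 = 1

b = 0·v1 + 1·v2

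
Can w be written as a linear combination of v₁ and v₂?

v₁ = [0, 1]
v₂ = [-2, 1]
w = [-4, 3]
Yes

Form the augmented matrix and row-reduce:
[v₁|v₂|w] = 
  [  0,  -2,  -4]
  [  1,   1,   3]
Swap R1 ↔ R2
REF = 
  [  1,   1,   3]
  [  0,  -2,  -4]

No row of the form [0 0 | nonzero], so the system is consistent. Back-substitution gives c₁ = 1, c₂ = 2: w = (1)·v₁ + (2)·v₂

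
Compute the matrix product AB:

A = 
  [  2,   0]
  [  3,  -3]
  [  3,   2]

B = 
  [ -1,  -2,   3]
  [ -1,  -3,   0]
AB = 
  [ -2,  -4,   6]
  [  0,   3,   9]
  [ -5, -12,   9]

A is 3×2 and B is 2×3, so AB is 3×3. Each entry is (row of A)·(column of B):
AB[1,1] = (2)(-1) + (0)(-1) = -2
AB[1,2] = (2)(-2) + (0)(-3) = -4
AB[1,3] = (2)(3) + (0)(0) = 6
AB[2,1] = (3)(-1) + (-3)(-1) = 0
AB[2,2] = (3)(-2) + (-3)(-3) = 3
AB[2,3] = (3)(3) + (-3)(0) = 9
AB[3,1] = (3)(-1) + (2)(-1) = -5
AB[3,2] = (3)(-2) + (2)(-3) = -12
AB[3,3] = (3)(3) + (2)(0) = 9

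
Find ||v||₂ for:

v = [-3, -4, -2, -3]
6.164

||v||₂ = √((-3)² + (-4)² + (-2)² + (-3)²) = √38 = 6.164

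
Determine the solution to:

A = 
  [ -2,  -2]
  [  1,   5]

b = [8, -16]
x = [-1, -3]

Row reduce the augmented matrix [A|b]:
R2 → R2 + (1/2)·R1
REF = 
  [ -2,  -2,   8]
  [  0,   4, -12]

Back-substitution:
x₂ = (-12) / 4 = -3
x₁ = (8 - (-2)(-3)) / (-2) = -1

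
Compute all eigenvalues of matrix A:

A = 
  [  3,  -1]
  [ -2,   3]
λ = 3 + √2, 3 - √2  (≈ 4.414, 1.586)

tr(A) = 6, det(A) = 7
Characteristic polynomial: λ² - tr(A)λ + det(A) = λ² - 6λ + 7
λ² - 6λ + 7 = 0  ⇒  λ = (6 ± √((-6)² - 4·(7)))/2 = (6 ± √(8))/2
  = 3 + √2,  3 - √2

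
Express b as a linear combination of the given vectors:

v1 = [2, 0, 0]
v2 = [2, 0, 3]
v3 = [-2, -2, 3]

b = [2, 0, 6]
c1 = -1, c2 = 2, c3 = 0

b = -1·v1 + 2·v2 + 0·v3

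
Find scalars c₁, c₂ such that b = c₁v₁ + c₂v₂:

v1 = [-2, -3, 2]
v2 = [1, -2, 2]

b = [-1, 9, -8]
c1 = -1, c2 = -3

b = -1·v1 + -3·v2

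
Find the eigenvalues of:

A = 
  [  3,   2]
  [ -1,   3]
λ = 3 + i√2, 3 - i√2  (≈ 3 + 1.414i, 3 - 1.414i)

tr(A) = 6, det(A) = 11
Characteristic polynomial: λ² - tr(A)λ + det(A) = λ² - 6λ + 11
λ² - 6λ + 11 = 0  ⇒  λ = (6 ± √((-6)² - 4·(11)))/2 = (6 ± √(-8))/2
  = 3 + i√2,  3 - i√2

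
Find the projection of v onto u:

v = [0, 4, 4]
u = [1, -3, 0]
v·u = (0)(1) + (4)(-3) + (4)(0) = -12
u·u = (1)² + (-3)² + (0)² = 10
proj_u(v) = (v·u / u·u) × u = (-12/10) × u = (-6/5) × u

proj_u(v) = [-6/5, 18/5, 0]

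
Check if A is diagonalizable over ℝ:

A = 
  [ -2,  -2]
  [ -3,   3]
Yes

tr(A) = 1, det(A) = -12
Characteristic polynomial: λ² - tr(A)λ + det(A) = λ² - λ - 12
λ² - λ - 12 = (λ + 3)(λ - 4)
Eigenvalues: 4, -3
λ=-3: alg. mult. = 1, geom. mult. = 2 - rank(A - (-3)I) = 2 - 1 = 1
λ=4: alg. mult. = 1, geom. mult. = 2 - rank(A - (4)I) = 2 - 1 = 1
Sum of geometric multiplicities equals n, so A has n independent eigenvectors.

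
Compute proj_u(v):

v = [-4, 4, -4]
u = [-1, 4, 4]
proj_u(v) = [-4/33, 16/33, 16/33]

v·u = (-4)(-1) + (4)(4) + (-4)(4) = 4
u·u = (-1)² + (4)² + (4)² = 33
proj_u(v) = (v·u / u·u) × u = (4/33) × u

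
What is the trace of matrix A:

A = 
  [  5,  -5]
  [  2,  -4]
1

tr(A) = 5 + -4 = 1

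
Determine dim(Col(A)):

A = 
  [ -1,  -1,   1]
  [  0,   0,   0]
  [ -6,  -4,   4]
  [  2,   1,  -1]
Row reduce:
R3 → R3 - (6)·R1
R4 → R4 + (2)·R1
Swap R2 ↔ R3
R4 → R4 + (1/2)·R2
REF = 
  [ -1,  -1,   1]
  [  0,   2,  -2]
  [  0,   0,   0]
  [  0,   0,   0]
Pivot columns: 1, 2 → 2 pivots.
dim(Col(A)) = number of pivot columns = 2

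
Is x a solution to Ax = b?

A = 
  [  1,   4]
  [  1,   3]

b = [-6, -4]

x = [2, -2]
Yes

Ax = [-6, -4] = b ✓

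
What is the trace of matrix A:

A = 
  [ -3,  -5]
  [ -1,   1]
-2

tr(A) = -3 + 1 = -2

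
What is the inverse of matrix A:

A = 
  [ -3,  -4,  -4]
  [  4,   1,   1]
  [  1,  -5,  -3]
det(A) = (-3)·((1)(-3) - (1)(-5)) - (-4)·((4)(-3) - (1)(1)) + (-4)·((4)(-5) - (1)(1))
  = (-3)(2) - (-4)(-13) + (-4)(-21)
  = 26
det(A) = 26 ≠ 0, so A is invertible.

Cofactors Cᵢⱼ = (-1)ⁱ⁺ʲ·Mᵢⱼ:
C = 
  [  2,  13, -21]
  [  8,  13, -19]
  [  0, -13,  13]

adj(A) = Cᵀ:
adj(A) = 
  [  2,   8,   0]
  [ 13,  13, -13]
  [-21, -19,  13]

A⁻¹ = (1/26) · adj(A):
A⁻¹ = 
  [  1/13,   4/13,      0]
  [   1/2,    1/2,   -1/2]
  [-21/26, -19/26,    1/2]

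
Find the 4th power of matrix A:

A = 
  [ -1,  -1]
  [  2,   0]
A² = A·A:
A²[1,1] = (-1)(-1) + (-1)(2) = -1
A²[1,2] = (-1)(-1) + (-1)(0) = 1
A²[2,1] = (2)(-1) + (0)(2) = -2
A²[2,2] = (2)(-1) + (0)(0) = -2
A² = 
  [ -1,   1]
  [ -2,  -2]

A^3 = A^2·A:
A^3[1,1] = (-1)(-1) + (1)(2) = 3
A^3[1,2] = (-1)(-1) + (1)(0) = 1
A^3[2,1] = (-2)(-1) + (-2)(2) = -2
A^3[2,2] = (-2)(-1) + (-2)(0) = 2
A^3 = 
  [  3,   1]
  [ -2,   2]

A^4 = A^3·A:
A^4[1,1] = (3)(-1) + (1)(2) = -1
A^4[1,2] = (3)(-1) + (1)(0) = -3
A^4[2,1] = (-2)(-1) + (2)(2) = 6
A^4[2,2] = (-2)(-1) + (2)(0) = 2
A^4 = 
  [ -1,  -3]
  [  6,   2]

Therefore
A^4 = 
  [ -1,  -3]
  [  6,   2]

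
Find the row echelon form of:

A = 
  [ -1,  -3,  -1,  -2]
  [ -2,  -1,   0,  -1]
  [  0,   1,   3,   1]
Row operations:
R2 → R2 - (2)·R1
R3 → R3 - (1/5)·R2

Resulting echelon form:
REF = 
  [  -1,   -3,   -1,   -2]
  [   0,    5,    2,    3]
  [   0,    0, 13/5,  2/5]

Rank = 3 (number of non-zero pivot rows).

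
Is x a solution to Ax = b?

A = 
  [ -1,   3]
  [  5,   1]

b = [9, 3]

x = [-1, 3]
No

Ax = [10, -2] ≠ b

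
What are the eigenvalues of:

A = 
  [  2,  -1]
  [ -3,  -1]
tr(A) = 1, det(A) = -5
Characteristic polynomial: λ² - tr(A)λ + det(A) = λ² - λ - 5
λ² - λ - 5 = 0  ⇒  λ = (1 ± √((-1)² - 4·(-5)))/2 = (1 ± √(21))/2
  = (1 + √21)/2,  (1 - √21)/2

λ = (1 + √21)/2, (1 - √21)/2  (≈ 2.791, -1.791)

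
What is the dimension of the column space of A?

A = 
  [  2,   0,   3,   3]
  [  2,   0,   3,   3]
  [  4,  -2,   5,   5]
dim(Col(A)) = 2

Row reduce:
R2 → R2 - (1)·R1
R3 → R3 - (2)·R1
Swap R2 ↔ R3
REF = 
  [  2,   0,   3,   3]
  [  0,  -2,  -1,  -1]
  [  0,   0,   0,   0]
Pivot columns: 1, 2 → 2 pivots.
dim(Col(A)) = number of pivot columns = 2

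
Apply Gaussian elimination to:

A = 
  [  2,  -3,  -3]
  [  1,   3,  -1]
Row operations:
R2 → R2 - (1/2)·R1

Resulting echelon form:
REF = 
  [  2,  -3,  -3]
  [  0, 9/2, 1/2]

Rank = 2 (number of non-zero pivot rows).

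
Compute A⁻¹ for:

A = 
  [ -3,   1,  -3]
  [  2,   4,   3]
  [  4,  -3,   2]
det(A) = (-3)·((4)(2) - (3)(-3)) - (1)·((2)(2) - (3)(4)) + (-3)·((2)(-3) - (4)(4))
  = (-3)(17) - (1)(-8) + (-3)(-22)
  = 23
det(A) = 23 ≠ 0, so A is invertible.

Cofactors Cᵢⱼ = (-1)ⁱ⁺ʲ·Mᵢⱼ:
C = 
  [ 17,   8, -22]
  [  7,   6,  -5]
  [ 15,   3, -14]

adj(A) = Cᵀ:
adj(A) = 
  [ 17,   7,  15]
  [  8,   6,   3]
  [-22,  -5, -14]

A⁻¹ = (1/23) · adj(A):
A⁻¹ = 
  [ 17/23,   7/23,  15/23]
  [  8/23,   6/23,   3/23]
  [-22/23,  -5/23, -14/23]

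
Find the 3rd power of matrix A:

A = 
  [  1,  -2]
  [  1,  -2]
A² = A·A:
A²[1,1] = (1)(1) + (-2)(1) = -1
A²[1,2] = (1)(-2) + (-2)(-2) = 2
A²[2,1] = (1)(1) + (-2)(1) = -1
A²[2,2] = (1)(-2) + (-2)(-2) = 2
A² = 
  [ -1,   2]
  [ -1,   2]

A^3 = A^2·A:
A^3[1,1] = (-1)(1) + (2)(1) = 1
A^3[1,2] = (-1)(-2) + (2)(-2) = -2
A^3[2,1] = (-1)(1) + (2)(1) = 1
A^3[2,2] = (-1)(-2) + (2)(-2) = -2
A^3 = 
  [  1,  -2]
  [  1,  -2]

Therefore
A^3 = 
  [  1,  -2]
  [  1,  -2]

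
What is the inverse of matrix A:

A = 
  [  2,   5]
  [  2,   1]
det(A) = (2)(1) - (5)(2) = -8
For a 2×2 matrix, A⁻¹ = (1/det(A)) · [[d, -b], [-c, a]]
    = (-1/8) · [[1, -5], [-2, 2]]

A⁻¹ = 
  [-1/8,  5/8]
  [ 1/4, -1/4]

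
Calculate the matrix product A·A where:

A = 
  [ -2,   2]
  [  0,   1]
A² = A·A:
A²[1,1] = (-2)(-2) + (2)(0) = 4
A²[1,2] = (-2)(2) + (2)(1) = -2
A²[2,1] = (0)(-2) + (1)(0) = 0
A²[2,2] = (0)(2) + (1)(1) = 1
A² = 
  [  4,  -2]
  [  0,   1]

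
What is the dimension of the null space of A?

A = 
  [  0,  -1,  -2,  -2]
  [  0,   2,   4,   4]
nullity(A) = 3

Row reduce:
R2 → R2 + (2)·R1
REF = 
  [  0,  -1,  -2,  -2]
  [  0,   0,   0,   0]
Pivot columns: 2 → 1 pivot.
rank(A) = 1, so nullity(A) = 4 - 1 = 3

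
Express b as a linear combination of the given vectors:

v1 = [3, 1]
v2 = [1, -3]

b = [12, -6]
c1 = 3, c2 = 3

b = 3·v1 + 3·v2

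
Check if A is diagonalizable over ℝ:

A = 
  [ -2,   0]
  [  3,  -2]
No

tr(A) = -4, det(A) = 4
Characteristic polynomial: λ² - tr(A)λ + det(A) = λ² + 4λ + 4
λ² + 4λ + 4 = (λ + 2)²
Eigenvalues: -2, -2
λ=-2: alg. mult. = 2, geom. mult. = 2 - rank(A - (-2)I) = 2 - 1 = 1
Sum of geometric multiplicities = 1 < n = 2, so there aren't enough independent eigenvectors.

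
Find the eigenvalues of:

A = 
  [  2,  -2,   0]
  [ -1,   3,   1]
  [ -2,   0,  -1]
λ = 0, 2 + √5, 2 - √5  (≈ 0, 4.236, -0.2361)

Characteristic polynomial: det(λI - A) = λ³ - 4λ² - λ
The constant term is 0, so λ = 0 is a root: p(λ) = λ(λ² - 4λ - 1)
λ² - 4λ - 1 = 0  ⇒  λ = (4 ± √((-4)² - 4·(-1)))/2 = (4 ± √(20))/2
  = 2 + √5,  2 - √5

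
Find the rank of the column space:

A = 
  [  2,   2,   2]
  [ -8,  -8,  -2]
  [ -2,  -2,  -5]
dim(Col(A)) = 2

Row reduce:
R2 → R2 + (4)·R1
R3 → R3 + (1)·R1
R3 → R3 + (1/2)·R2
REF = 
  [  2,   2,   2]
  [  0,   0,   6]
  [  0,   0,   0]
Pivot columns: 1, 3 → 2 pivots.
dim(Col(A)) = number of pivot columns = 2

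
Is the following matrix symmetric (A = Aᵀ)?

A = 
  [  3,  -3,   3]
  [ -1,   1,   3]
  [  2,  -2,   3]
No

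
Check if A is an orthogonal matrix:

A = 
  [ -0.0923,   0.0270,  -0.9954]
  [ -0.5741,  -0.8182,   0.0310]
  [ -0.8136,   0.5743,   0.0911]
Yes

AᵀA = 
  [  1.0001,   0,   0]
  [  0,   1,   0.0001]
  [  0,   0.0001,   1.0001]
≈ I (equal to I up to the 4-dp rounding of the entries)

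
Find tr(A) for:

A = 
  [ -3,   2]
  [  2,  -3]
-6

tr(A) = -3 + -3 = -6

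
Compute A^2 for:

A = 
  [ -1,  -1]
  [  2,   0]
A² = A·A:
A²[1,1] = (-1)(-1) + (-1)(2) = -1
A²[1,2] = (-1)(-1) + (-1)(0) = 1
A²[2,1] = (2)(-1) + (0)(2) = -2
A²[2,2] = (2)(-1) + (0)(0) = -2
A² = 
  [ -1,   1]
  [ -2,  -2]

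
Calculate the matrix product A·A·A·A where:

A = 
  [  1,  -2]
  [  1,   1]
A^4 = 
  [ -7,   8]
  [ -4,  -7]

A² = A·A:
A²[1,1] = (1)(1) + (-2)(1) = -1
A²[1,2] = (1)(-2) + (-2)(1) = -4
A²[2,1] = (1)(1) + (1)(1) = 2
A²[2,2] = (1)(-2) + (1)(1) = -1
A² = 
  [ -1,  -4]
  [  2,  -1]

A^3 = A^2·A:
A^3[1,1] = (-1)(1) + (-4)(1) = -5
A^3[1,2] = (-1)(-2) + (-4)(1) = -2
A^3[2,1] = (2)(1) + (-1)(1) = 1
A^3[2,2] = (2)(-2) + (-1)(1) = -5
A^3 = 
  [ -5,  -2]
  [  1,  -5]

A^4 = A^3·A:
A^4[1,1] = (-5)(1) + (-2)(1) = -7
A^4[1,2] = (-5)(-2) + (-2)(1) = 8
A^4[2,1] = (1)(1) + (-5)(1) = -4
A^4[2,2] = (1)(-2) + (-5)(1) = -7
A^4 = 
  [ -7,   8]
  [ -4,  -7]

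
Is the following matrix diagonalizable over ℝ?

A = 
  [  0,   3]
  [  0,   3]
Yes

tr(A) = 3, det(A) = 0
Characteristic polynomial: λ² - tr(A)λ + det(A) = λ² - 3λ
λ² - 3λ = λ(λ - 3)
Eigenvalues: 3, 0
λ=0: alg. mult. = 1, geom. mult. = 2 - rank(A - (0)I) = 2 - 1 = 1
λ=3: alg. mult. = 1, geom. mult. = 2 - rank(A - (3)I) = 2 - 1 = 1
Sum of geometric multiplicities equals n, so A has n independent eigenvectors.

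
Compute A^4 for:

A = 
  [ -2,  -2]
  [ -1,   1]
A² = A·A:
A²[1,1] = (-2)(-2) + (-2)(-1) = 6
A²[1,2] = (-2)(-2) + (-2)(1) = 2
A²[2,1] = (-1)(-2) + (1)(-1) = 1
A²[2,2] = (-1)(-2) + (1)(1) = 3
A² = 
  [  6,   2]
  [  1,   3]

A^3 = A^2·A:
A^3[1,1] = (6)(-2) + (2)(-1) = -14
A^3[1,2] = (6)(-2) + (2)(1) = -10
A^3[2,1] = (1)(-2) + (3)(-1) = -5
A^3[2,2] = (1)(-2) + (3)(1) = 1
A^3 = 
  [-14, -10]
  [ -5,   1]

A^4 = A^3·A:
A^4[1,1] = (-14)(-2) + (-10)(-1) = 38
A^4[1,2] = (-14)(-2) + (-10)(1) = 18
A^4[2,1] = (-5)(-2) + (1)(-1) = 9
A^4[2,2] = (-5)(-2) + (1)(1) = 11
A^4 = 
  [ 38,  18]
  [  9,  11]

Therefore
A^4 = 
  [ 38,  18]
  [  9,  11]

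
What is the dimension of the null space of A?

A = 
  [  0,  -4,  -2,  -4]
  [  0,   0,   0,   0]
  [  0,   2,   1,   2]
nullity(A) = 3

Row reduce:
R3 → R3 + (1/2)·R1
REF = 
  [  0,  -4,  -2,  -4]
  [  0,   0,   0,   0]
  [  0,   0,   0,   0]
Pivot columns: 2 → 1 pivot.
rank(A) = 1, so nullity(A) = 4 - 1 = 3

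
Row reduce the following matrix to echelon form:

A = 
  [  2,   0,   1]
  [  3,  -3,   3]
Row operations:
R2 → R2 - (3/2)·R1

Resulting echelon form:
REF = 
  [  2,   0,   1]
  [  0,  -3, 3/2]

Rank = 2 (number of non-zero pivot rows).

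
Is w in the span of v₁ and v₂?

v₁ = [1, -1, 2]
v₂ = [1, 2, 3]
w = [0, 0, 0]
Yes

Form the augmented matrix and row-reduce:
[v₁|v₂|w] = 
  [  1,   1,   0]
  [ -1,   2,   0]
  [  2,   3,   0]
R2 → R2 + (1)·R1
R3 → R3 - (2)·R1
R3 → R3 - (1/3)·R2
REF = 
  [  1,   1,   0]
  [  0,   3,   0]
  [  0,   0,   0]

No row of the form [0 0 | nonzero], so the system is consistent. Back-substitution gives c₁ = 0, c₂ = 0: w = (0)·v₁ + (0)·v₂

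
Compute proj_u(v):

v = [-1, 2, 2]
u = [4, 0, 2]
proj_u(v) = [0, 0, 0]

v·u = (-1)(4) + (2)(0) + (2)(2) = 0
u·u = (4)² + (0)² + (2)² = 20
proj_u(v) = (v·u / u·u) × u = (0/20) × u = (0) × u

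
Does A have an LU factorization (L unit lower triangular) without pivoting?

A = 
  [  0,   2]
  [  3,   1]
No.
A[1,1] = 0 but A[2,1] = 3 ≠ 0. Any LU with L unit lower triangular has (LU)[1,1] = U[1,1] and (LU)[2,1] = L[2,1]·U[1,1]; matching A forces U[1,1] = 0, which then forces (LU)[2,1] = 0 ≠ 3. A row swap (pivoting) is required.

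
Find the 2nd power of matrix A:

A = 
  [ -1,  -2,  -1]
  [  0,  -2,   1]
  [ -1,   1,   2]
A² = A·A:
A²[1,1] = (-1)(-1) + (-2)(0) + (-1)(-1) = 2
A²[1,2] = (-1)(-2) + (-2)(-2) + (-1)(1) = 5
A²[1,3] = (-1)(-1) + (-2)(1) + (-1)(2) = -3
A²[2,1] = (0)(-1) + (-2)(0) + (1)(-1) = -1
A²[2,2] = (0)(-2) + (-2)(-2) + (1)(1) = 5
A²[2,3] = (0)(-1) + (-2)(1) + (1)(2) = 0
A²[3,1] = (-1)(-1) + (1)(0) + (2)(-1) = -1
A²[3,2] = (-1)(-2) + (1)(-2) + (2)(1) = 2
A²[3,3] = (-1)(-1) + (1)(1) + (2)(2) = 6
A² = 
  [  2,   5,  -3]
  [ -1,   5,   0]
  [ -1,   2,   6]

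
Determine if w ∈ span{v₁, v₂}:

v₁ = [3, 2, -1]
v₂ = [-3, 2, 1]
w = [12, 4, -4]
Yes

Form the augmented matrix and row-reduce:
[v₁|v₂|w] = 
  [  3,  -3,  12]
  [  2,   2,   4]
  [ -1,   1,  -4]
R2 → R2 - (2/3)·R1
R3 → R3 + (1/3)·R1
REF = 
  [  3,  -3,  12]
  [  0,   4,  -4]
  [  0,   0,   0]

No row of the form [0 0 | nonzero], so the system is consistent. Back-substitution gives c₁ = 3, c₂ = -1: w = (3)·v₁ + (-1)·v₂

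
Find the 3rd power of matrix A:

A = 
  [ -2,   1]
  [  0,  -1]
A² = A·A:
A²[1,1] = (-2)(-2) + (1)(0) = 4
A²[1,2] = (-2)(1) + (1)(-1) = -3
A²[2,1] = (0)(-2) + (-1)(0) = 0
A²[2,2] = (0)(1) + (-1)(-1) = 1
A² = 
  [  4,  -3]
  [  0,   1]

A^3 = A^2·A:
A^3[1,1] = (4)(-2) + (-3)(0) = -8
A^3[1,2] = (4)(1) + (-3)(-1) = 7
A^3[2,1] = (0)(-2) + (1)(0) = 0
A^3[2,2] = (0)(1) + (1)(-1) = -1
A^3 = 
  [ -8,   7]
  [  0,  -1]

Therefore
A^3 = 
  [ -8,   7]
  [  0,  -1]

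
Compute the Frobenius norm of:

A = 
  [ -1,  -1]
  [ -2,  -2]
||A||_F = 3.162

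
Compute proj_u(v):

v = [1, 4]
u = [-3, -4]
proj_u(v) = [57/25, 76/25]

v·u = (1)(-3) + (4)(-4) = -19
u·u = (-3)² + (-4)² = 25
proj_u(v) = (v·u / u·u) × u = (-19/25) × u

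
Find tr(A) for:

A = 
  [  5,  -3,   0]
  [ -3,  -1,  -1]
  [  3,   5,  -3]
1

tr(A) = 5 + -1 + -3 = 1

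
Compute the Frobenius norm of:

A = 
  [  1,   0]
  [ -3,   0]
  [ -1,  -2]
||A||_F = 3.873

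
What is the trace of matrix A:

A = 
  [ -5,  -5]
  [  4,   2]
-3

tr(A) = -5 + 2 = -3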